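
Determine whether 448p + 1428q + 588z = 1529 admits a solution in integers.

gcd(1428, 448) = 28  (1428 = 3·448 + 84, 448 = 5·84 + 28, 84 = 3·28).
gcd(28, 588) = 28.
28 does not divide 1529 (remainder 17), so no integer solutions.

no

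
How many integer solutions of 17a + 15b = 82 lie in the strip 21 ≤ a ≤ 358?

23

gcd(17, 15) = 1.
By Bézout, 17×(-7) + 15×(8) = 1.
Particular solution: (11, -7).
General solution: a = 11 + 15t, b = -7 - 17t for integer t.
21 ≤ 11 + 15t ≤ 358 gives t ∈ [1, 23], which is 23 values.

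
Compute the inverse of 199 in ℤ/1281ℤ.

gcd(1281, 199) = 1.
By Bézout, 199×(103) + 1281×(-16) = 1.
So 199×103 ≡ 1 (mod 1281), and 103 mod 1281 = 103.

103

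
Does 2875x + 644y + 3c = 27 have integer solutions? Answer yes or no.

gcd(2875, 644):
  2875 = 4·644 + 299
  644 = 2·299 + 46
  299 = 6·46 + 23
  46 = 2·23
so gcd(2875, 644) = 23.
gcd(23, 3) = 1.
1 divides 27, so integer solutions exist.

yes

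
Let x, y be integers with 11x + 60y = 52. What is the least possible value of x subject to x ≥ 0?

32

gcd(60, 11) = 1.
1 divides 52, so solutions exist.
By Bézout, 11×(11) + 60×(-2) = 1.
Scale by 52/1 = 52: (x₀, y₀) = (572, -104).
General solution: x = 572 + 60t, y = -104 - 11t for integer t.
x ≥ 0: smallest is 572 mod 60 = 32 (at t = -9), with y = -5.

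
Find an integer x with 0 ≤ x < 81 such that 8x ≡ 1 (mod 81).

gcd(81, 8) = 1.
By Bézout, 8*(-10) + 81*(1) = 1.
So 8*-10 ≡ 1 (mod 81), and -10 mod 81 = 71.

71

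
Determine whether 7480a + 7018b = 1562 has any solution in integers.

yes

gcd(7480, 7018):
  7480 = 1·7018 + 462
  7018 = 15·462 + 88
  462 = 5·88 + 22
  88 = 4·22
so gcd(7480, 7018) = 22.
22 divides 1562, so integer solutions exist.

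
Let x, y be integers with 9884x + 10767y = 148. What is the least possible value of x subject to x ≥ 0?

gcd(10767, 9884):
  10767 = 1*9884 + 883
  9884 = 11*883 + 171
  883 = 5*171 + 28
  171 = 6*28 + 3
  28 = 9*3 + 1
  3 = 3*1
so gcd(10767, 9884) = 1.
1 divides 148, so solutions exist.
Back-substitute for Bézout coefficients:
  1 = 28 - 9*3
  ... = 9884*(-3463) + 10767*(3179)
Scale by 148/1 = 148: (x₀, y₀) = (-512524, 470492).
General solution: x = -512524 + 10767t, y = 470492 - 9884t for integer t.
x ≥ 0: smallest is -512524 mod 10767 = 4292 (at t = 48), with y = -3940.

4292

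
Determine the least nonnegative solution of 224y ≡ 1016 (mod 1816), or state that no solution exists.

gcd(1816, 224) = 8.
8 divides 1016, so solutions exist.
By Bézout, 224×(73) + 1816×(-9) = 8.
So 224×(73) ≡ 8 (mod 1816); multiply by 127: y ≡ 9271 (mod 227).
Smallest nonnegative: y = 9271 mod 227 = 191.

191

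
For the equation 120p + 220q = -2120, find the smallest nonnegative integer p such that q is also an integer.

8

gcd(220, 120) = 20.
20 divides -2120, so solutions exist.
By Bézout, 120·(2) + 220·(-1) = 20.
Scale by -2120/20 = -106: (p₀, q₀) = (-212, 106).
General solution: p = -212 + 11t, q = 106 - 6t for integer t.
p ≥ 0: smallest is -212 mod 11 = 8 (at t = 20), with q = -14.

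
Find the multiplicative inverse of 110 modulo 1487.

gcd(1487, 110):
  1487 = 13*110 + 57
  110 = 1*57 + 53
  57 = 1*53 + 4
  53 = 13*4 + 1
  4 = 4*1
so gcd(1487, 110) = 1.
Back-substitute for Bézout coefficients:
  1 = 53 - 13*4
  ... = 110*(365) + 1487*(-27)
So 110*365 ≡ 1 (mod 1487), and 365 mod 1487 = 365.

365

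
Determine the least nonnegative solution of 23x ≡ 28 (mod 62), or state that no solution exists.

gcd(62, 23) = 1.
1 divides 28, so solutions exist.
By Bézout, 23*(27) + 62*(-10) = 1.
So 23*(27) ≡ 1 (mod 62); multiply by 28: x ≡ 756 (mod 62).
Smallest nonnegative: x = 756 mod 62 = 12.

12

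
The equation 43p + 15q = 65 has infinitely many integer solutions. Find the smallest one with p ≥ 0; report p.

gcd(43, 15):
  43 = 2·15 + 13
  15 = 1·13 + 2
  13 = 6·2 + 1
  2 = 2·1
so gcd(43, 15) = 1.
1 divides 65, so solutions exist.
Back-substitute for Bézout coefficients:
  1 = 13 - 6·2
  ... = 43·(7) + 15·(-20)
Scale by 65/1 = 65: (p₀, q₀) = (455, -1300).
General solution: p = 455 + 15t, q = -1300 - 43t for integer t.
p ≥ 0: smallest is 455 mod 15 = 5 (at t = -30), with q = -10.

5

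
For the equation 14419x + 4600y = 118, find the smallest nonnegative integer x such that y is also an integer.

gcd(14419, 4600):
  14419 = 3*4600 + 619
  4600 = 7*619 + 267
  619 = 2*267 + 85
  267 = 3*85 + 12
  85 = 7*12 + 1
  12 = 12*1
so gcd(14419, 4600) = 1.
1 divides 118, so solutions exist.
Back-substitute for Bézout coefficients:
  1 = 85 - 7*12
  ... = 14419*(379) + 4600*(-1188)
Scale by 118/1 = 118: (x₀, y₀) = (44722, -140184).
General solution: x = 44722 + 4600t, y = -140184 - 14419t for integer t.
x ≥ 0: smallest is 44722 mod 4600 = 3322 (at t = -9), with y = -10413.

3322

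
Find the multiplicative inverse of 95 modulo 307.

gcd(307, 95):
  307 = 3×95 + 22
  95 = 4×22 + 7
  22 = 3×7 + 1
  7 = 7×1
so gcd(307, 95) = 1.
Back-substitute for Bézout coefficients:
  1 = 22 - 3×7
  ... = 95×(-42) + 307×(13)
So 95×-42 ≡ 1 (mod 307), and -42 mod 307 = 265.

265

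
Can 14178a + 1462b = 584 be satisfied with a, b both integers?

gcd(14178, 1462):
  14178 = 9·1462 + 1020
  1462 = 1·1020 + 442
  1020 = 2·442 + 136
  442 = 3·136 + 34
  136 = 4·34
so gcd(14178, 1462) = 34.
34 does not divide 584 (remainder 6), so no integer solutions.

no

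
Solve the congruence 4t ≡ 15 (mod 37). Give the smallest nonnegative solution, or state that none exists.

13

gcd(37, 4) = 1.
1 divides 15, so solutions exist.
By Bézout, 4·(-9) + 37·(1) = 1.
So 4·(-9) ≡ 1 (mod 37); multiply by 15: t ≡ -135 (mod 37).
Smallest nonnegative: t = -135 mod 37 = 13.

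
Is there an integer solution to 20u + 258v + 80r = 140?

yes

gcd(258, 20):
  258 = 12*20 + 18
  20 = 1*18 + 2
  18 = 9*2
so gcd(258, 20) = 2.
gcd(2, 80) = 2.
2 divides 140, so integer solutions exist.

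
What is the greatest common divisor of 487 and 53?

gcd(487, 53):
  487 = 9*53 + 10
  53 = 5*10 + 3
  10 = 3*3 + 1
  3 = 3*1
so gcd(487, 53) = 1.

1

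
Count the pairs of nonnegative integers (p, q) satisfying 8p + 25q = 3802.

19

gcd(25, 8) = 1.
By Bézout, 8*(-3) + 25*(1) = 1.
One solution: (19, 146).
General: p = 19 + 25t, q = 146 - 8t.
p ≥ 0 ⇒ t ≥ 0; q ≥ 0 ⇒ t ≤ 18. So t ∈ [0, 18]: 19 solutions.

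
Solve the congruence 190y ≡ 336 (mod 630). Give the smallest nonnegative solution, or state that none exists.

gcd(630, 190) = 10  (630 = 3×190 + 60, 190 = 3×60 + 10, 60 = 6×10).
10 does not divide 336, so the congruence has no solution.

no solution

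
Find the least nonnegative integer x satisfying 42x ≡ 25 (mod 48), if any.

no solution

gcd(48, 42) = 6.
6 does not divide 25, so the congruence has no solution.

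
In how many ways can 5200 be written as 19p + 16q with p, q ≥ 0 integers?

gcd(19, 16) = 1  (19 = 1×16 + 3, 16 = 5×3 + 1, 3 = 3×1).
Back-substituting, 19×(-5) + 16×(6) = 1.
Scale by 5200: one solution is (-26000, 31200). Reduce p mod 16: (0, 325).
General: p = 0 + 16t, q = 325 - 19t.
p ≥ 0 ⇒ t ≥ 0; q ≥ 0 ⇒ t ≤ 17. So t ∈ [0, 17]: 18 solutions.

18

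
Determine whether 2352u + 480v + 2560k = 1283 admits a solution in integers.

no

gcd(2352, 480) = 48  (2352 = 4*480 + 432, 480 = 1*432 + 48, 432 = 9*48).
gcd(48, 2560) = 16.
16 does not divide 1283 (remainder 3), so no integer solutions.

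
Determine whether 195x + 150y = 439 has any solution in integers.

gcd(195, 150):
  195 = 1·150 + 45
  150 = 3·45 + 15
  45 = 3·15
so gcd(195, 150) = 15.
15 does not divide 439 (remainder 4), so no integer solutions.

no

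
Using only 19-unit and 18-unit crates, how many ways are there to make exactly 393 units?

Need nonnegative integers with 19j + 18k = 393.
gcd(19, 18) = 1, and 19·(1) + 18·(-1) = 1.
So (j₀, k₀) = (393, -393); general j = 393 + 18t, k = -393 - 19t.
j ≥ 0 ⇒ t ≥ -21; k ≥ 0 ⇒ t ≤ -21. That's 1 value of t.

1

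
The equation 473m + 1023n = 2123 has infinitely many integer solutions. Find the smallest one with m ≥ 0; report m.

gcd(1023, 473) = 11  (1023 = 2×473 + 77, 473 = 6×77 + 11, 77 = 7×11).
11 divides 2123, so solutions exist.
Back-substituting, 473×(13) + 1023×(-6) = 11.
Scale by 2123/11 = 193: (m₀, n₀) = (2509, -1158).
General solution: m = 2509 + 93t, n = -1158 - 43t for integer t.
m ≥ 0: smallest is 2509 mod 93 = 91 (at t = -26), with n = -40.

91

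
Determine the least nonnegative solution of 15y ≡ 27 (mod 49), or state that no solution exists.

gcd(49, 15) = 1  (49 = 3×15 + 4, 15 = 3×4 + 3, 4 = 1×3 + 1, 3 = 3×1).
1 divides 27, so solutions exist.
Back-substituting, 15×(-13) + 49×(4) = 1.
So 15×(-13) ≡ 1 (mod 49); multiply by 27: y ≡ -351 (mod 49).
Smallest nonnegative: y = -351 mod 49 = 41.

41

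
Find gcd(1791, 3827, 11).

1

gcd(3827, 1791):
  3827 = 2*1791 + 245
  1791 = 7*245 + 76
  245 = 3*76 + 17
  76 = 4*17 + 8
  17 = 2*8 + 1
  8 = 8*1
so gcd(3827, 1791) = 1.
gcd(1, 11) = 1.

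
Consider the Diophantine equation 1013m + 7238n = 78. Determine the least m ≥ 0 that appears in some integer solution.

gcd(7238, 1013) = 1.
1 divides 78, so solutions exist.
By Bézout, 1013×(-2265) + 7238×(317) = 1.
Scale by 78/1 = 78: (m₀, n₀) = (-176670, 24726).
General solution: m = -176670 + 7238t, n = 24726 - 1013t for integer t.
m ≥ 0: smallest is -176670 mod 7238 = 4280 (at t = 25), with n = -599.

4280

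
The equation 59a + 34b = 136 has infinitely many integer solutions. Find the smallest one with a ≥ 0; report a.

0

gcd(59, 34) = 1  (59 = 1×34 + 25, 34 = 1×25 + 9, 25 = 2×9 + 7, 9 = 1×7 + 2, 7 = 3×2 + 1, 2 = 2×1).
1 divides 136, so solutions exist.
Back-substituting, 59×(15) + 34×(-26) = 1.
Scale by 136/1 = 136: (a₀, b₀) = (2040, -3536).
General solution: a = 2040 + 34t, b = -3536 - 59t for integer t.
a ≥ 0: smallest is 2040 mod 34 = 0 (at t = -60), with b = 4.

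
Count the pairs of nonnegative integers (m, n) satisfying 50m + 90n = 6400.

15

gcd(90, 50) = 10.
By Bézout, 50·(2) + 90·(-1) = 10.
One solution: (2, 70).
General: m = 2 + 9t, n = 70 - 5t.
m ≥ 0 ⇒ t ≥ 0; n ≥ 0 ⇒ t ≤ 14. So t ∈ [0, 14]: 15 solutions.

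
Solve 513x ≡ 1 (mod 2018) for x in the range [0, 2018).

gcd(2018, 513) = 1.
By Bézout, 513×(653) + 2018×(-166) = 1.
So 513×653 ≡ 1 (mod 2018), and 653 mod 2018 = 653.

653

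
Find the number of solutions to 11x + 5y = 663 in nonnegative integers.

gcd(11, 5):
  11 = 2*5 + 1
  5 = 5*1
so gcd(11, 5) = 1.
Back-substitute for Bézout coefficients:
  1 = 11 - 2*5
  ... = 11*(1) + 5*(-2)
Scale by 663: one solution is (663, -1326). Reduce x mod 5: (3, 126).
General: x = 3 + 5t, y = 126 - 11t.
x ≥ 0 ⇒ t ≥ 0; y ≥ 0 ⇒ t ≤ 11. So t ∈ [0, 11]: 12 solutions.

12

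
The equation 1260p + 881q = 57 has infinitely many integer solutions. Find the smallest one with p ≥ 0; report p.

gcd(1260, 881) = 1  (1260 = 1*881 + 379, 881 = 2*379 + 123, 379 = 3*123 + 10, 123 = 12*10 + 3, 10 = 3*3 + 1, 3 = 3*1).
1 divides 57, so solutions exist.
Back-substituting, 1260*(265) + 881*(-379) = 1.
Scale by 57/1 = 57: (p₀, q₀) = (15105, -21603).
General solution: p = 15105 + 881t, q = -21603 - 1260t for integer t.
p ≥ 0: smallest is 15105 mod 881 = 128 (at t = -17), with q = -183.

128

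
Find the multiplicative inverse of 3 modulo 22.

gcd(22, 3) = 1  (22 = 7×3 + 1, 3 = 3×1).
Back-substituting, 3×(-7) + 22×(1) = 1.
So 3×-7 ≡ 1 (mod 22), and -7 mod 22 = 15.

15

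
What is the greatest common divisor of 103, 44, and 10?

gcd(103, 44) = 1.
gcd(1, 10) = 1.

1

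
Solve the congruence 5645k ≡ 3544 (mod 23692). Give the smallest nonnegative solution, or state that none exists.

gcd(23692, 5645):
  23692 = 4·5645 + 1112
  5645 = 5·1112 + 85
  1112 = 13·85 + 7
  85 = 12·7 + 1
  7 = 7·1
so gcd(23692, 5645) = 1.
1 divides 3544, so solutions exist.
Back-substitute for Bézout coefficients:
  1 = 85 - 12·7
  ... = 5645·(3345) + 23692·(-797)
So 5645·(3345) ≡ 1 (mod 23692); multiply by 3544: k ≡ 11854680 (mod 23692).
Smallest nonnegative: k = 11854680 mod 23692 = 8680.

8680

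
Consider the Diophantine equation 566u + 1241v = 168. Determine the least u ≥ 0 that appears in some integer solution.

gcd(1241, 566) = 1  (1241 = 2×566 + 109, 566 = 5×109 + 21, 109 = 5×21 + 4, 21 = 5×4 + 1, 4 = 4×1).
1 divides 168, so solutions exist.
Back-substituting, 566×(296) + 1241×(-135) = 1.
Scale by 168/1 = 168: (u₀, v₀) = (49728, -22680).
General solution: u = 49728 + 1241t, v = -22680 - 566t for integer t.
u ≥ 0: smallest is 49728 mod 1241 = 88 (at t = -40), with v = -40.

88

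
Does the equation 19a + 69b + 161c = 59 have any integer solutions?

yes

gcd(69, 19) = 1  (69 = 3×19 + 12, 19 = 1×12 + 7, 12 = 1×7 + 5, 7 = 1×5 + 2, 5 = 2×2 + 1, 2 = 2×1).
gcd(1, 161) = 1.
1 divides 59, so integer solutions exist.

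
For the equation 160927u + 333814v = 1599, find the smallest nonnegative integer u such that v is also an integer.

gcd(333814, 160927):
  333814 = 2×160927 + 11960
  160927 = 13×11960 + 5447
  11960 = 2×5447 + 1066
  5447 = 5×1066 + 117
  1066 = 9×117 + 13
  117 = 9×13
so gcd(333814, 160927) = 13.
13 divides 1599, so solutions exist.
Back-substitute for Bézout coefficients:
  13 = 1066 - 9×117
  ... = 160927×(-2819) + 333814×(1359)
Scale by 1599/13 = 123: (u₀, v₀) = (-346737, 167157).
General solution: u = -346737 + 25678t, v = 167157 - 12379t for integer t.
u ≥ 0: smallest is -346737 mod 25678 = 12755 (at t = 14), with v = -6149.

12755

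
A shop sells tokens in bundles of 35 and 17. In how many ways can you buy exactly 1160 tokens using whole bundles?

Need nonnegative integers with 35j + 17k = 1160.
gcd(35, 17) = 1, and 35·(1) + 17·(-2) = 1.
So (j₀, k₀) = (1160, -2320); general j = 1160 + 17t, k = -2320 - 35t.
j ≥ 0 ⇒ t ≥ -68; k ≥ 0 ⇒ t ≤ -67. That's 2 values of t.

2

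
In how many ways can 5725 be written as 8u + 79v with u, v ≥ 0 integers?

9

gcd(79, 8):
  79 = 9*8 + 7
  8 = 1*7 + 1
  7 = 7*1
so gcd(79, 8) = 1.
Back-substitute for Bézout coefficients:
  1 = 8 - 1*7
  ... = 8*(10) + 79*(-1)
Scale by 5725: one solution is (57250, -5725). Reduce u mod 79: (54, 67).
General: u = 54 + 79t, v = 67 - 8t.
u ≥ 0 ⇒ t ≥ 0; v ≥ 0 ⇒ t ≤ 8. So t ∈ [0, 8]: 9 solutions.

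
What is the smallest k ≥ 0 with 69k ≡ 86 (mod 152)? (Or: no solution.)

118

gcd(152, 69) = 1.
1 divides 86, so solutions exist.
By Bézout, 69×(-11) + 152×(5) = 1.
So 69×(-11) ≡ 1 (mod 152); multiply by 86: k ≡ -946 (mod 152).
Smallest nonnegative: k = -946 mod 152 = 118.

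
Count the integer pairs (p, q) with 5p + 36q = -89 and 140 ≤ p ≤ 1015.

24

gcd(36, 5):
  36 = 7×5 + 1
  5 = 5×1
so gcd(36, 5) = 1.
Back-substitute for Bézout coefficients:
  1 = 36 - 7×5
  ... = 5×(-7) + 36×(1)
Scale by -89: particular solution (623, -89); reduce p mod 36: (11, -4).
General solution: p = 11 + 36t, q = -4 - 5t for integer t.
140 ≤ 11 + 36t ≤ 1015 gives t ∈ [4, 27], which is 24 values.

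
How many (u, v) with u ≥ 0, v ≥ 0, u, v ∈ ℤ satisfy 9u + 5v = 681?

gcd(9, 5) = 1.
By Bézout, 9*(-1) + 5*(2) = 1.
One solution: (4, 129).
General: u = 4 + 5t, v = 129 - 9t.
u ≥ 0 ⇒ t ≥ 0; v ≥ 0 ⇒ t ≤ 14. So t ∈ [0, 14]: 15 solutions.

15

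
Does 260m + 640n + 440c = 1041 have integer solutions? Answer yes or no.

no

gcd(640, 260) = 20  (640 = 2×260 + 120, 260 = 2×120 + 20, 120 = 6×20).
gcd(20, 440) = 20.
20 does not divide 1041 (remainder 1), so no integer solutions.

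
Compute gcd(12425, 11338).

gcd(12425, 11338):
  12425 = 1*11338 + 1087
  11338 = 10*1087 + 468
  1087 = 2*468 + 151
  468 = 3*151 + 15
  151 = 10*15 + 1
  15 = 15*1
so gcd(12425, 11338) = 1.

1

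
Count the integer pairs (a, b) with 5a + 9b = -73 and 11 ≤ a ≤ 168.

17

gcd(9, 5) = 1.
By Bézout, 5×(2) + 9×(-1) = 1.
Particular solution: (7, -12).
General solution: a = 7 + 9t, b = -12 - 5t for integer t.
11 ≤ 7 + 9t ≤ 168 gives t ∈ [1, 17], which is 17 values.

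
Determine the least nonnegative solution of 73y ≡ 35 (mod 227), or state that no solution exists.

72

gcd(227, 73) = 1.
1 divides 35, so solutions exist.
By Bézout, 73×(28) + 227×(-9) = 1.
So 73×(28) ≡ 1 (mod 227); multiply by 35: y ≡ 980 (mod 227).
Smallest nonnegative: y = 980 mod 227 = 72.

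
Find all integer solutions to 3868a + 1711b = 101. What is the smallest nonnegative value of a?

gcd(3868, 1711):
  3868 = 2×1711 + 446
  1711 = 3×446 + 373
  446 = 1×373 + 73
  373 = 5×73 + 8
  73 = 9×8 + 1
  8 = 8×1
so gcd(3868, 1711) = 1.
1 divides 101, so solutions exist.
Back-substitute for Bézout coefficients:
  1 = 73 - 9×8
  ... = 3868×(211) + 1711×(-477)
Scale by 101/1 = 101: (a₀, b₀) = (21311, -48177).
General solution: a = 21311 + 1711t, b = -48177 - 3868t for integer t.
a ≥ 0: smallest is 21311 mod 1711 = 779 (at t = -12), with b = -1761.

779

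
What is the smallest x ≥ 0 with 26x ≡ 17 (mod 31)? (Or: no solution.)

9

gcd(31, 26):
  31 = 1·26 + 5
  26 = 5·5 + 1
  5 = 5·1
so gcd(31, 26) = 1.
1 divides 17, so solutions exist.
Back-substitute for Bézout coefficients:
  1 = 26 - 5·5
  ... = 26·(6) + 31·(-5)
So 26·(6) ≡ 1 (mod 31); multiply by 17: x ≡ 102 (mod 31).
Smallest nonnegative: x = 102 mod 31 = 9.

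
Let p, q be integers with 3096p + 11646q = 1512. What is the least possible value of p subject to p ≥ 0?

166

gcd(11646, 3096) = 18.
18 divides 1512, so solutions exist.
By Bézout, 3096*(79) + 11646*(-21) = 18.
Scale by 1512/18 = 84: (p₀, q₀) = (6636, -1764).
General solution: p = 6636 + 647t, q = -1764 - 172t for integer t.
p ≥ 0: smallest is 6636 mod 647 = 166 (at t = -10), with q = -44.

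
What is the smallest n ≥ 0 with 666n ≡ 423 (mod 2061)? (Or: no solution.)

gcd(2061, 666) = 9.
9 divides 423, so solutions exist.
By Bézout, 666×(65) + 2061×(-21) = 9.
So 666×(65) ≡ 9 (mod 2061); multiply by 47: n ≡ 3055 (mod 229).
Smallest nonnegative: n = 3055 mod 229 = 78.

78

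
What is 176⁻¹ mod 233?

gcd(233, 176) = 1  (233 = 1·176 + 57, 176 = 3·57 + 5, 57 = 11·5 + 2, 5 = 2·2 + 1, 2 = 2·1).
Back-substituting, 176·(94) + 233·(-71) = 1.
So 176·94 ≡ 1 (mod 233), and 94 mod 233 = 94.

94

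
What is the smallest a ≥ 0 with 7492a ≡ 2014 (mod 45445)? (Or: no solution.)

8917

gcd(45445, 7492) = 1  (45445 = 6·7492 + 493, 7492 = 15·493 + 97, 493 = 5·97 + 8, 97 = 12·8 + 1, 8 = 8·1).
1 divides 2014, so solutions exist.
Back-substituting, 7492·(5623) + 45445·(-927) = 1.
So 7492·(5623) ≡ 1 (mod 45445); multiply by 2014: a ≡ 11324722 (mod 45445).
Smallest nonnegative: a = 11324722 mod 45445 = 8917.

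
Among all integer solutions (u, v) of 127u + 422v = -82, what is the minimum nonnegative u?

6

gcd(422, 127) = 1  (422 = 3*127 + 41, 127 = 3*41 + 4, 41 = 10*4 + 1, 4 = 4*1).
1 divides -82, so solutions exist.
Back-substituting, 127*(-103) + 422*(31) = 1.
Scale by -82/1 = -82: (u₀, v₀) = (8446, -2542).
General solution: u = 8446 + 422t, v = -2542 - 127t for integer t.
u ≥ 0: smallest is 8446 mod 422 = 6 (at t = -20), with v = -2.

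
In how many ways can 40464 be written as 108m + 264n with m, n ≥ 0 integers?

17

gcd(264, 108) = 12  (264 = 2·108 + 48, 108 = 2·48 + 12, 48 = 4·12).
Back-substituting, 108·(5) + 264·(-2) = 12.
Scale by 3372: one solution is (16860, -6744). Reduce m mod 22: (8, 150).
General: m = 8 + 22t, n = 150 - 9t.
m ≥ 0 ⇒ t ≥ 0; n ≥ 0 ⇒ t ≤ 16. So t ∈ [0, 16]: 17 solutions.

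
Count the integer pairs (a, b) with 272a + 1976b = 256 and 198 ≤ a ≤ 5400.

gcd(1976, 272) = 8  (1976 = 7·272 + 72, 272 = 3·72 + 56, 72 = 1·56 + 16, 56 = 3·16 + 8, 16 = 2·8).
Back-substituting, 272·(109) + 1976·(-15) = 8.
Scale by 32: particular solution (3488, -480); reduce a mod 247: (30, -4).
General solution: a = 30 + 247t, b = -4 - 34t for integer t.
198 ≤ 30 + 247t ≤ 5400 gives t ∈ [1, 21], which is 21 values.

21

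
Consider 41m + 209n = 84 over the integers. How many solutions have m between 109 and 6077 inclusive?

28

gcd(209, 41) = 1  (209 = 5×41 + 4, 41 = 10×4 + 1, 4 = 4×1).
Back-substituting, 41×(51) + 209×(-10) = 1.
Scale by 84: particular solution (4284, -840); reduce m mod 209: (104, -20).
General solution: m = 104 + 209t, n = -20 - 41t for integer t.
109 ≤ 104 + 209t ≤ 6077 gives t ∈ [1, 28], which is 28 values.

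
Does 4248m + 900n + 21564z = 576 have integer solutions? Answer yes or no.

yes

gcd(4248, 900) = 36  (4248 = 4×900 + 648, 900 = 1×648 + 252, 648 = 2×252 + 144, 252 = 1×144 + 108, 144 = 1×108 + 36, 108 = 3×36).
gcd(36, 21564) = 36.
36 divides 576, so integer solutions exist.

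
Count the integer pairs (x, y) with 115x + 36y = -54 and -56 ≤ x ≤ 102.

gcd(115, 36):
  115 = 3×36 + 7
  36 = 5×7 + 1
  7 = 7×1
so gcd(115, 36) = 1.
Back-substitute for Bézout coefficients:
  1 = 36 - 5×7
  ... = 115×(-5) + 36×(16)
Scale by -54: particular solution (270, -864); reduce x mod 36: (18, -59).
General solution: x = 18 + 36t, y = -59 - 115t for integer t.
-56 ≤ 18 + 36t ≤ 102 gives t ∈ [-2, 2], which is 5 values.

5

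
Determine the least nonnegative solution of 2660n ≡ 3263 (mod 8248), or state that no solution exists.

gcd(8248, 2660) = 4.
4 does not divide 3263, so the congruence has no solution.

no solution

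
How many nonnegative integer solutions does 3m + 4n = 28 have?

3

gcd(4, 3):
  4 = 1×3 + 1
  3 = 3×1
so gcd(4, 3) = 1.
Back-substitute for Bézout coefficients:
  1 = 4 - 1×3
  ... = 3×(-1) + 4×(1)
Scale by 28: one solution is (-28, 28). Reduce m mod 4: (0, 7).
General: m = 0 + 4t, n = 7 - 3t.
m ≥ 0 ⇒ t ≥ 0; n ≥ 0 ⇒ t ≤ 2. So t ∈ [0, 2]: 3 solutions.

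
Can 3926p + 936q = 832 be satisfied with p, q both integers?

gcd(3926, 936):
  3926 = 4*936 + 182
  936 = 5*182 + 26
  182 = 7*26
so gcd(3926, 936) = 26.
26 divides 832, so integer solutions exist.

yes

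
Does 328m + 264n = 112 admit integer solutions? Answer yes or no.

yes

gcd(328, 264) = 8.
8 divides 112, so integer solutions exist.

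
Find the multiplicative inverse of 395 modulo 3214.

2083

gcd(3214, 395) = 1  (3214 = 8·395 + 54, 395 = 7·54 + 17, 54 = 3·17 + 3, 17 = 5·3 + 2, 3 = 1·2 + 1, 2 = 2·1).
Back-substituting, 395·(-1131) + 3214·(139) = 1.
So 395·-1131 ≡ 1 (mod 3214), and -1131 mod 3214 = 2083.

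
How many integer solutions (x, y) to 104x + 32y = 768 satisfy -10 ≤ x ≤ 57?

gcd(104, 32):
  104 = 3·32 + 8
  32 = 4·8
so gcd(104, 32) = 8.
Back-substitute for Bézout coefficients:
  8 = 104 - 3·32
  ... = 104·(1) + 32·(-3)
Scale by 96: particular solution (96, -288); reduce x mod 4: (0, 24).
General solution: x = 0 + 4t, y = 24 - 13t for integer t.
-10 ≤ 0 + 4t ≤ 57 gives t ∈ [-2, 14], which is 17 values.

17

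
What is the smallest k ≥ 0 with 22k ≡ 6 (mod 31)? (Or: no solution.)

gcd(31, 22) = 1  (31 = 1*22 + 9, 22 = 2*9 + 4, 9 = 2*4 + 1, 4 = 4*1).
1 divides 6, so solutions exist.
Back-substituting, 22*(-7) + 31*(5) = 1.
So 22*(-7) ≡ 1 (mod 31); multiply by 6: k ≡ -42 (mod 31).
Smallest nonnegative: k = -42 mod 31 = 20.

20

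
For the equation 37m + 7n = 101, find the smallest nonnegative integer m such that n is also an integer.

gcd(37, 7):
  37 = 5·7 + 2
  7 = 3·2 + 1
  2 = 2·1
so gcd(37, 7) = 1.
1 divides 101, so solutions exist.
Back-substitute for Bézout coefficients:
  1 = 7 - 3·2
  ... = 37·(-3) + 7·(16)
Scale by 101/1 = 101: (m₀, n₀) = (-303, 1616).
General solution: m = -303 + 7t, n = 1616 - 37t for integer t.
m ≥ 0: smallest is -303 mod 7 = 5 (at t = 44), with n = -12.

5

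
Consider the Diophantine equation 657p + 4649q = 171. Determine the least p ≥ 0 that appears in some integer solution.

255

gcd(4649, 657) = 1.
1 divides 171, so solutions exist.
By Bézout, 657×(-651) + 4649×(92) = 1.
Scale by 171/1 = 171: (p₀, q₀) = (-111321, 15732).
General solution: p = -111321 + 4649t, q = 15732 - 657t for integer t.
p ≥ 0: smallest is -111321 mod 4649 = 255 (at t = 24), with q = -36.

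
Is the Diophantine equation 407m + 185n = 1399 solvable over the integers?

no

gcd(407, 185):
  407 = 2*185 + 37
  185 = 5*37
so gcd(407, 185) = 37.
37 does not divide 1399 (remainder 30), so no integer solutions.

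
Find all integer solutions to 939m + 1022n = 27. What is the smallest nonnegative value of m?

gcd(1022, 939) = 1.
1 divides 27, so solutions exist.
By Bézout, 939·(197) + 1022·(-181) = 1.
Scale by 27/1 = 27: (m₀, n₀) = (5319, -4887).
General solution: m = 5319 + 1022t, n = -4887 - 939t for integer t.
m ≥ 0: smallest is 5319 mod 1022 = 209 (at t = -5), with n = -192.

209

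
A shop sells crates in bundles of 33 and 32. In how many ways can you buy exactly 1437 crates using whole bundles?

Need nonnegative integers with 33j + 32k = 1437.
gcd(33, 32) = 1, and 33·(1) + 32·(-1) = 1.
So (j₀, k₀) = (1437, -1437); general j = 1437 + 32t, k = -1437 - 33t.
j ≥ 0 ⇒ t ≥ -44; k ≥ 0 ⇒ t ≤ -44. That's 1 value of t.

1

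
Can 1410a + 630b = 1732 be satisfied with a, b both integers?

gcd(1410, 630) = 30  (1410 = 2×630 + 150, 630 = 4×150 + 30, 150 = 5×30).
30 does not divide 1732 (remainder 22), so no integer solutions.

no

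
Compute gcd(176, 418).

22

gcd(418, 176):
  418 = 2·176 + 66
  176 = 2·66 + 44
  66 = 1·44 + 22
  44 = 2·22
so gcd(418, 176) = 22.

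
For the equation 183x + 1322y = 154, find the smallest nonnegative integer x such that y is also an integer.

gcd(1322, 183) = 1  (1322 = 7×183 + 41, 183 = 4×41 + 19, 41 = 2×19 + 3, 19 = 6×3 + 1, 3 = 3×1).
1 divides 154, so solutions exist.
Back-substituting, 183×(419) + 1322×(-58) = 1.
Scale by 154/1 = 154: (x₀, y₀) = (64526, -8932).
General solution: x = 64526 + 1322t, y = -8932 - 183t for integer t.
x ≥ 0: smallest is 64526 mod 1322 = 1070 (at t = -48), with y = -148.

1070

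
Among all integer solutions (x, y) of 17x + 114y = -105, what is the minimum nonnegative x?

81

gcd(114, 17) = 1.
1 divides -105, so solutions exist.
By Bézout, 17*(47) + 114*(-7) = 1.
Scale by -105/1 = -105: (x₀, y₀) = (-4935, 735).
General solution: x = -4935 + 114t, y = 735 - 17t for integer t.
x ≥ 0: smallest is -4935 mod 114 = 81 (at t = 44), with y = -13.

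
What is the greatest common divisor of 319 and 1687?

gcd(1687, 319):
  1687 = 5×319 + 92
  319 = 3×92 + 43
  92 = 2×43 + 6
  43 = 7×6 + 1
  6 = 6×1
so gcd(1687, 319) = 1.

1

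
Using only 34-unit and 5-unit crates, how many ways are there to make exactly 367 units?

2

Need nonnegative integers with 34j + 5k = 367.
gcd(34, 5) = 1, and 34·(-1) + 5·(7) = 1.
So (j₀, k₀) = (-367, 2569); general j = -367 + 5t, k = 2569 - 34t.
j ≥ 0 ⇒ t ≥ 74; k ≥ 0 ⇒ t ≤ 75. That's 2 values of t.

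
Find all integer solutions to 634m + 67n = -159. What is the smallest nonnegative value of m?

10

gcd(634, 67) = 1.
1 divides -159, so solutions exist.
By Bézout, 634×(13) + 67×(-123) = 1.
Scale by -159/1 = -159: (m₀, n₀) = (-2067, 19557).
General solution: m = -2067 + 67t, n = 19557 - 634t for integer t.
m ≥ 0: smallest is -2067 mod 67 = 10 (at t = 31), with n = -97.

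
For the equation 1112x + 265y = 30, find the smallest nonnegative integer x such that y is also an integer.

gcd(1112, 265) = 1  (1112 = 4·265 + 52, 265 = 5·52 + 5, 52 = 10·5 + 2, 5 = 2·2 + 1, 2 = 2·1).
1 divides 30, so solutions exist.
Back-substituting, 1112·(-107) + 265·(449) = 1.
Scale by 30/1 = 30: (x₀, y₀) = (-3210, 13470).
General solution: x = -3210 + 265t, y = 13470 - 1112t for integer t.
x ≥ 0: smallest is -3210 mod 265 = 235 (at t = 13), with y = -986.

235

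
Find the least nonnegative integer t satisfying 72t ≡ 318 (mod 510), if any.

gcd(510, 72) = 6  (510 = 7*72 + 6, 72 = 12*6).
6 divides 318, so solutions exist.
Back-substituting, 72*(-7) + 510*(1) = 6.
So 72*(-7) ≡ 6 (mod 510); multiply by 53: t ≡ -371 (mod 85).
Smallest nonnegative: t = -371 mod 85 = 54.

54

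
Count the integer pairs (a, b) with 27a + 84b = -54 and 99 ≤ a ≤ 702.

gcd(84, 27) = 3  (84 = 3·27 + 3, 27 = 9·3).
Back-substituting, 27·(-3) + 84·(1) = 3.
Scale by -18: particular solution (54, -18); reduce a mod 28: (26, -9).
General solution: a = 26 + 28t, b = -9 - 9t for integer t.
99 ≤ 26 + 28t ≤ 702 gives t ∈ [3, 24], which is 22 values.

22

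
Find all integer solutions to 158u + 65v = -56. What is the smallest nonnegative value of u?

gcd(158, 65):
  158 = 2·65 + 28
  65 = 2·28 + 9
  28 = 3·9 + 1
  9 = 9·1
so gcd(158, 65) = 1.
1 divides -56, so solutions exist.
Back-substitute for Bézout coefficients:
  1 = 28 - 3·9
  ... = 158·(7) + 65·(-17)
Scale by -56/1 = -56: (u₀, v₀) = (-392, 952).
General solution: u = -392 + 65t, v = 952 - 158t for integer t.
u ≥ 0: smallest is -392 mod 65 = 63 (at t = 7), with v = -154.

63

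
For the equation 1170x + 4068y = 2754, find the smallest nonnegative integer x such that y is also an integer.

gcd(4068, 1170):
  4068 = 3×1170 + 558
  1170 = 2×558 + 54
  558 = 10×54 + 18
  54 = 3×18
so gcd(4068, 1170) = 18.
18 divides 2754, so solutions exist.
Back-substitute for Bézout coefficients:
  18 = 558 - 10×54
  ... = 1170×(-73) + 4068×(21)
Scale by 2754/18 = 153: (x₀, y₀) = (-11169, 3213).
General solution: x = -11169 + 226t, y = 3213 - 65t for integer t.
x ≥ 0: smallest is -11169 mod 226 = 131 (at t = 50), with y = -37.

131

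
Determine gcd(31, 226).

1

gcd(226, 31):
  226 = 7×31 + 9
  31 = 3×9 + 4
  9 = 2×4 + 1
  4 = 4×1
so gcd(226, 31) = 1.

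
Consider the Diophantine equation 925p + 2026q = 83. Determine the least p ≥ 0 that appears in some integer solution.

gcd(2026, 925):
  2026 = 2*925 + 176
  925 = 5*176 + 45
  176 = 3*45 + 41
  45 = 1*41 + 4
  41 = 10*4 + 1
  4 = 4*1
so gcd(2026, 925) = 1.
1 divides 83, so solutions exist.
Back-substitute for Bézout coefficients:
  1 = 41 - 10*4
  ... = 925*(-495) + 2026*(226)
Scale by 83/1 = 83: (p₀, q₀) = (-41085, 18758).
General solution: p = -41085 + 2026t, q = 18758 - 925t for integer t.
p ≥ 0: smallest is -41085 mod 2026 = 1461 (at t = 21), with q = -667.

1461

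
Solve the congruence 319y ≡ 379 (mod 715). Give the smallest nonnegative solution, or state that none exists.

no solution

gcd(715, 319) = 11.
11 does not divide 379, so the congruence has no solution.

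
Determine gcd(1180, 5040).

20

gcd(5040, 1180):
  5040 = 4*1180 + 320
  1180 = 3*320 + 220
  320 = 1*220 + 100
  220 = 2*100 + 20
  100 = 5*20
so gcd(5040, 1180) = 20.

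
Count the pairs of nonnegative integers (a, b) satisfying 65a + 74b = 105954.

gcd(74, 65) = 1  (74 = 1*65 + 9, 65 = 7*9 + 2, 9 = 4*2 + 1, 2 = 2*1).
Back-substituting, 65*(-33) + 74*(29) = 1.
Scale by 105954: one solution is (-3496482, 3072666). Reduce a mod 74: (18, 1416).
General: a = 18 + 74t, b = 1416 - 65t.
a ≥ 0 ⇒ t ≥ 0; b ≥ 0 ⇒ t ≤ 21. So t ∈ [0, 21]: 22 solutions.

22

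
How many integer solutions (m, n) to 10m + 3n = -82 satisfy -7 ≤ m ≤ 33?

gcd(10, 3):
  10 = 3*3 + 1
  3 = 3*1
so gcd(10, 3) = 1.
Back-substitute for Bézout coefficients:
  1 = 10 - 3*3
  ... = 10*(1) + 3*(-3)
Scale by -82: particular solution (-82, 246); reduce m mod 3: (2, -34).
General solution: m = 2 + 3t, n = -34 - 10t for integer t.
-7 ≤ 2 + 3t ≤ 33 gives t ∈ [-3, 10], which is 14 values.

14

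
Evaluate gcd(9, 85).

1

gcd(85, 9):
  85 = 9·9 + 4
  9 = 2·4 + 1
  4 = 4·1
so gcd(85, 9) = 1.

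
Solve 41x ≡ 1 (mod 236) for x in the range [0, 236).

213

gcd(236, 41) = 1  (236 = 5×41 + 31, 41 = 1×31 + 10, 31 = 3×10 + 1, 10 = 10×1).
Back-substituting, 41×(-23) + 236×(4) = 1.
So 41×-23 ≡ 1 (mod 236), and -23 mod 236 = 213.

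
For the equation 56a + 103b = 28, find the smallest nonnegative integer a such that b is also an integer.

52

gcd(103, 56):
  103 = 1×56 + 47
  56 = 1×47 + 9
  47 = 5×9 + 2
  9 = 4×2 + 1
  2 = 2×1
so gcd(103, 56) = 1.
1 divides 28, so solutions exist.
Back-substitute for Bézout coefficients:
  1 = 9 - 4×2
  ... = 56×(46) + 103×(-25)
Scale by 28/1 = 28: (a₀, b₀) = (1288, -700).
General solution: a = 1288 + 103t, b = -700 - 56t for integer t.
a ≥ 0: smallest is 1288 mod 103 = 52 (at t = -12), with b = -28.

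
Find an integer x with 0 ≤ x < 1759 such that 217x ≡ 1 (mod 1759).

535

gcd(1759, 217):
  1759 = 8*217 + 23
  217 = 9*23 + 10
  23 = 2*10 + 3
  10 = 3*3 + 1
  3 = 3*1
so gcd(1759, 217) = 1.
Back-substitute for Bézout coefficients:
  1 = 10 - 3*3
  ... = 217*(535) + 1759*(-66)
So 217*535 ≡ 1 (mod 1759), and 535 mod 1759 = 535.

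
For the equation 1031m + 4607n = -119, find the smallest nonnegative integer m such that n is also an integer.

gcd(4607, 1031):
  4607 = 4*1031 + 483
  1031 = 2*483 + 65
  483 = 7*65 + 28
  65 = 2*28 + 9
  28 = 3*9 + 1
  9 = 9*1
so gcd(4607, 1031) = 1.
1 divides -119, so solutions exist.
Back-substitute for Bézout coefficients:
  1 = 28 - 3*9
  ... = 1031*(-496) + 4607*(111)
Scale by -119/1 = -119: (m₀, n₀) = (59024, -13209).
General solution: m = 59024 + 4607t, n = -13209 - 1031t for integer t.
m ≥ 0: smallest is 59024 mod 4607 = 3740 (at t = -12), with n = -837.

3740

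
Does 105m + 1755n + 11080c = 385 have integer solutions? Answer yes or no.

yes

gcd(1755, 105) = 15  (1755 = 16×105 + 75, 105 = 1×75 + 30, 75 = 2×30 + 15, 30 = 2×15).
gcd(15, 11080) = 5.
5 divides 385, so integer solutions exist.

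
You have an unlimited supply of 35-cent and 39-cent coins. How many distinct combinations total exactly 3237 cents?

Need nonnegative integers with 35j + 39k = 3237.
gcd(35, 39) = 1, and 35·(-10) + 39·(9) = 1.
So (j₀, k₀) = (-32370, 29133); general j = -32370 + 39t, k = 29133 - 35t.
j ≥ 0 ⇒ t ≥ 830; k ≥ 0 ⇒ t ≤ 832. That's 3 values of t.

3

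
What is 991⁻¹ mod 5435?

gcd(5435, 991) = 1  (5435 = 5×991 + 480, 991 = 2×480 + 31, 480 = 15×31 + 15, 31 = 2×15 + 1, 15 = 15×1).
Back-substituting, 991×(351) + 5435×(-64) = 1.
So 991×351 ≡ 1 (mod 5435), and 351 mod 5435 = 351.

351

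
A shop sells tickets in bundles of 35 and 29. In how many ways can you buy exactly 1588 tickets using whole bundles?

1

Need nonnegative integers with 35j + 29k = 1588.
gcd(35, 29) = 1, and 35·(5) + 29·(-6) = 1.
So (j₀, k₀) = (7940, -9528); general j = 7940 + 29t, k = -9528 - 35t.
j ≥ 0 ⇒ t ≥ -273; k ≥ 0 ⇒ t ≤ -273. That's 1 value of t.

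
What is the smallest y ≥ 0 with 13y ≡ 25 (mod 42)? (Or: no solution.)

gcd(42, 13):
  42 = 3*13 + 3
  13 = 4*3 + 1
  3 = 3*1
so gcd(42, 13) = 1.
1 divides 25, so solutions exist.
Back-substitute for Bézout coefficients:
  1 = 13 - 4*3
  ... = 13*(13) + 42*(-4)
So 13*(13) ≡ 1 (mod 42); multiply by 25: y ≡ 325 (mod 42).
Smallest nonnegative: y = 325 mod 42 = 31.

31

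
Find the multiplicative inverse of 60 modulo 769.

gcd(769, 60):
  769 = 12*60 + 49
  60 = 1*49 + 11
  49 = 4*11 + 5
  11 = 2*5 + 1
  5 = 5*1
so gcd(769, 60) = 1.
Back-substitute for Bézout coefficients:
  1 = 11 - 2*5
  ... = 60*(141) + 769*(-11)
So 60*141 ≡ 1 (mod 769), and 141 mod 769 = 141.

141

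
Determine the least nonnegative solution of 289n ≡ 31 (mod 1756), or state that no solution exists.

gcd(1756, 289) = 1.
1 divides 31, so solutions exist.
By Bézout, 289*(-559) + 1756*(92) = 1.
So 289*(-559) ≡ 1 (mod 1756); multiply by 31: n ≡ -17329 (mod 1756).
Smallest nonnegative: n = -17329 mod 1756 = 231.

231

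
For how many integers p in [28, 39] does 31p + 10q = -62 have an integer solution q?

gcd(31, 10) = 1.
By Bézout, 31×(1) + 10×(-3) = 1.
Particular solution: (8, -31).
General solution: p = 8 + 10t, q = -31 - 31t for integer t.
28 ≤ 8 + 10t ≤ 39 gives t ∈ [2, 3], which is 2 values.

2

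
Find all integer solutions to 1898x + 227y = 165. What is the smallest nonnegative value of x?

38

gcd(1898, 227):
  1898 = 8×227 + 82
  227 = 2×82 + 63
  82 = 1×63 + 19
  63 = 3×19 + 6
  19 = 3×6 + 1
  6 = 6×1
so gcd(1898, 227) = 1.
1 divides 165, so solutions exist.
Back-substitute for Bézout coefficients:
  1 = 19 - 3×6
  ... = 1898×(36) + 227×(-301)
Scale by 165/1 = 165: (x₀, y₀) = (5940, -49665).
General solution: x = 5940 + 227t, y = -49665 - 1898t for integer t.
x ≥ 0: smallest is 5940 mod 227 = 38 (at t = -26), with y = -317.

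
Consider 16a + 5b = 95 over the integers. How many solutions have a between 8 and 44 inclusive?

gcd(16, 5) = 1.
By Bézout, 16*(1) + 5*(-3) = 1.
Particular solution: (0, 19).
General solution: a = 0 + 5t, b = 19 - 16t for integer t.
8 ≤ 0 + 5t ≤ 44 gives t ∈ [2, 8], which is 7 values.

7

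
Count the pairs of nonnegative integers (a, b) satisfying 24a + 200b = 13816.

23

gcd(200, 24):
  200 = 8·24 + 8
  24 = 3·8
so gcd(200, 24) = 8.
Back-substitute for Bézout coefficients:
  8 = 200 - 8·24
  ... = 24·(-8) + 200·(1)
Scale by 1727: one solution is (-13816, 1727). Reduce a mod 25: (9, 68).
General: a = 9 + 25t, b = 68 - 3t.
a ≥ 0 ⇒ t ≥ 0; b ≥ 0 ⇒ t ≤ 22. So t ∈ [0, 22]: 23 solutions.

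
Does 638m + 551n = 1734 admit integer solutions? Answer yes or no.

no

gcd(638, 551) = 29.
29 does not divide 1734 (remainder 23), so no integer solutions.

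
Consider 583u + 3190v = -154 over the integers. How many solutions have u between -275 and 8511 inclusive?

gcd(3190, 583) = 11.
By Bézout, 583×(-93) + 3190×(17) = 11.
Particular solution: (142, -26).
General solution: u = 142 + 290t, v = -26 - 53t for integer t.
-275 ≤ 142 + 290t ≤ 8511 gives t ∈ [-1, 28], which is 30 values.

30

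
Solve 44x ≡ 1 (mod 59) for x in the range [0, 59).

gcd(59, 44):
  59 = 1×44 + 15
  44 = 2×15 + 14
  15 = 1×14 + 1
  14 = 14×1
so gcd(59, 44) = 1.
Back-substitute for Bézout coefficients:
  1 = 15 - 1×14
  ... = 44×(-4) + 59×(3)
So 44×-4 ≡ 1 (mod 59), and -4 mod 59 = 55.

55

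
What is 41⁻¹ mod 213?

gcd(213, 41):
  213 = 5×41 + 8
  41 = 5×8 + 1
  8 = 8×1
so gcd(213, 41) = 1.
Back-substitute for Bézout coefficients:
  1 = 41 - 5×8
  ... = 41×(26) + 213×(-5)
So 41×26 ≡ 1 (mod 213), and 26 mod 213 = 26.

26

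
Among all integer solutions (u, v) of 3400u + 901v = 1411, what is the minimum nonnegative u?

24

gcd(3400, 901):
  3400 = 3·901 + 697
  901 = 1·697 + 204
  697 = 3·204 + 85
  204 = 2·85 + 34
  85 = 2·34 + 17
  34 = 2·17
so gcd(3400, 901) = 17.
17 divides 1411, so solutions exist.
Back-substitute for Bézout coefficients:
  17 = 85 - 2·34
  ... = 3400·(22) + 901·(-83)
Scale by 1411/17 = 83: (u₀, v₀) = (1826, -6889).
General solution: u = 1826 + 53t, v = -6889 - 200t for integer t.
u ≥ 0: smallest is 1826 mod 53 = 24 (at t = -34), with v = -89.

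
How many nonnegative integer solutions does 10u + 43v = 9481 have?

22

gcd(43, 10):
  43 = 4·10 + 3
  10 = 3·3 + 1
  3 = 3·1
so gcd(43, 10) = 1.
Back-substitute for Bézout coefficients:
  1 = 10 - 3·3
  ... = 10·(13) + 43·(-3)
Scale by 9481: one solution is (123253, -28443). Reduce u mod 43: (15, 217).
General: u = 15 + 43t, v = 217 - 10t.
u ≥ 0 ⇒ t ≥ 0; v ≥ 0 ⇒ t ≤ 21. So t ∈ [0, 21]: 22 solutions.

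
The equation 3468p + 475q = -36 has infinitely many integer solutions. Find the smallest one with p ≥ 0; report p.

23

gcd(3468, 475) = 1.
1 divides -36, so solutions exist.
By Bézout, 3468×(-93) + 475×(679) = 1.
Scale by -36/1 = -36: (p₀, q₀) = (3348, -24444).
General solution: p = 3348 + 475t, q = -24444 - 3468t for integer t.
p ≥ 0: smallest is 3348 mod 475 = 23 (at t = -7), with q = -168.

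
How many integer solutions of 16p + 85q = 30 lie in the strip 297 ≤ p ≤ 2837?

gcd(85, 16) = 1  (85 = 5*16 + 5, 16 = 3*5 + 1, 5 = 5*1).
Back-substituting, 16*(16) + 85*(-3) = 1.
Scale by 30: particular solution (480, -90); reduce p mod 85: (55, -10).
General solution: p = 55 + 85t, q = -10 - 16t for integer t.
297 ≤ 55 + 85t ≤ 2837 gives t ∈ [3, 32], which is 30 values.

30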